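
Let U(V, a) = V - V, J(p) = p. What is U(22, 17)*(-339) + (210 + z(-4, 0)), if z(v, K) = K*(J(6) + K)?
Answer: 210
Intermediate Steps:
U(V, a) = 0
z(v, K) = K*(6 + K)
U(22, 17)*(-339) + (210 + z(-4, 0)) = 0*(-339) + (210 + 0*(6 + 0)) = 0 + (210 + 0*6) = 0 + (210 + 0) = 0 + 210 = 210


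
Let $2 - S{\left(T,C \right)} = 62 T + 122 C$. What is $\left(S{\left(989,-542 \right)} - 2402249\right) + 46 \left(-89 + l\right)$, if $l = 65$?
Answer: $-2398545$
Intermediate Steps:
$S{\left(T,C \right)} = 2 - 122 C - 62 T$ ($S{\left(T,C \right)} = 2 - \left(62 T + 122 C\right) = 2 - 122 C - 62 T$)
$\left(S{\left(989,-542 \right)} - 2402249\right) + 46 \left(-89 + l\right) = \left(\left(2 - -66124 - 61318\right) - 2402249\right) + 46 \left(-89 + 65\right) = \left(\left(2 + 66124 - 61318\right) - 2402249\right) + 46 \left(-24\right) = \left(4808 - 2402249\right) - 1104 = -2397441 - 1104 = -2398545$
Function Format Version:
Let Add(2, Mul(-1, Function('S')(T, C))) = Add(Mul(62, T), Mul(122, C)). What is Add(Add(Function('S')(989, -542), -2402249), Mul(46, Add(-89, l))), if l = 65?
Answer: -2398545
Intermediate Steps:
Function('S')(T, C) = Add(2, Mul(-122, C), Mul(-62, T)) (Function('S')(T, C) = Add(2, Mul(-1, Add(Mul(62, T), Mul(122, C)))) = Add(2, Add(Mul(-122, C), Mul(-62, T))) = Add(2, Mul(-122, C), Mul(-62, T)))
Add(Add(Function('S')(989, -542), -2402249), Mul(46, Add(-89, l))) = Add(Add(Add(2, Mul(-122, -542), Mul(-62, 989)), -2402249), Mul(46, Add(-89, 65))) = Add(Add(Add(2, 66124, -61318), -2402249), Mul(46, -24)) = Add(Add(4808, -2402249), -1104) = Add(-2397441, -1104) = -2398545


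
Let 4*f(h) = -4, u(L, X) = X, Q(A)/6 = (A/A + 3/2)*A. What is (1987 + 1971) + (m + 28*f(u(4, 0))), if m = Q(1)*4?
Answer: 3990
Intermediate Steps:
Q(A) = 15*A (Q(A) = 6*((A/A + 3/2)*A) = 6*((1 + 3*(1/2))*A) = 6*((1 + 3/2)*A) = 6*(5*A/2) = 15*A)
f(h) = -1 (f(h) = (1/4)*(-4) = -1)
m = 60 (m = (15*1)*4 = 15*4 = 60)
(1987 + 1971) + (m + 28*f(u(4, 0))) = (1987 + 1971) + (60 + 28*(-1)) = 3958 + (60 - 28) = 3958 + 32 = 3990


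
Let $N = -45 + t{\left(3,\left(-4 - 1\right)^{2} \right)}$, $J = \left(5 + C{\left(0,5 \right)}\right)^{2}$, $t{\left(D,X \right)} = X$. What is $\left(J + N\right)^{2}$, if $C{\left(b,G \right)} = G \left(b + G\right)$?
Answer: $774400$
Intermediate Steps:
$C{\left(b,G \right)} = G \left(G + b\right)$
$J = 900$ ($J = \left(5 + 5 \left(5 + 0\right)\right)^{2} = \left(5 + 5 \cdot 5\right)^{2} = \left(5 + 25\right)^{2} = 30^{2} = 900$)
$N = -20$ ($N = -45 + \left(-4 - 1\right)^{2} = -45 + \left(-5\right)^{2} = -45 + 25 = -20$)
$\left(J + N\right)^{2} = \left(900 - 20\right)^{2} = 880^{2} = 774400$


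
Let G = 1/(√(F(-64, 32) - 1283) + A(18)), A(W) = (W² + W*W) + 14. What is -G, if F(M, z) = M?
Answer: I/(√1347 - 662*I) ≈ -0.0015059 + 8.349e-5*I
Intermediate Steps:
A(W) = 14 + 2*W² (A(W) = (W² + W²) + 14 = 2*W² + 14 = 14 + 2*W²)
G = 1/(662 + I*√1347) (G = 1/(√(-64 - 1283) + (14 + 2*18²)) = 1/(√(-1347) + (14 + 2*324)) = 1/(I*√1347 + (14 + 648)) = 1/(I*√1347 + 662) = 1/(662 + I*√1347) ≈ 0.0015059 - 8.349e-5*I)
-G = -(662/439591 - I*√1347/439591) = -662/439591 + I*√1347/439591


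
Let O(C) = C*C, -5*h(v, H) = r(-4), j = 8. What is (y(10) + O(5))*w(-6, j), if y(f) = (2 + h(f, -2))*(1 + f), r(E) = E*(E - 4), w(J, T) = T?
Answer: -936/5 ≈ -187.20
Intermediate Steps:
r(E) = E*(-4 + E)
h(v, H) = -32/5 (h(v, H) = -(-4)*(-4 - 4)/5 = -(-4)*(-8)/5 = -⅕*32 = -32/5)
y(f) = -22/5 - 22*f/5 (y(f) = (2 - 32/5)*(1 + f) = -22*(1 + f)/5 = -22/5 - 22*f/5)
O(C) = C²
(y(10) + O(5))*w(-6, j) = ((-22/5 - 22/5*10) + 5²)*8 = ((-22/5 - 44) + 25)*8 = (-242/5 + 25)*8 = -117/5*8 = -936/5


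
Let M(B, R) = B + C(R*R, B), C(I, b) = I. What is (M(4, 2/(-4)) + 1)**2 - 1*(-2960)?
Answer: 47801/16 ≈ 2987.6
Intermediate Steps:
M(B, R) = B + R**2 (M(B, R) = B + R*R = B + R**2)
(M(4, 2/(-4)) + 1)**2 - 1*(-2960) = ((4 + (2/(-4))**2) + 1)**2 - 1*(-2960) = ((4 + (2*(-1/4))**2) + 1)**2 + 2960 = ((4 + (-1/2)**2) + 1)**2 + 2960 = ((4 + 1/4) + 1)**2 + 2960 = (17/4 + 1)**2 + 2960 = (21/4)**2 + 2960 = 441/16 + 2960 = 47801/16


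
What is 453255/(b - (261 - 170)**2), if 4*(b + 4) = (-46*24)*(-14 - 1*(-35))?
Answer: -453255/14081 ≈ -32.189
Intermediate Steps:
b = -5800 (b = -4 + ((-46*24)*(-14 - 1*(-35)))/4 = -4 + (-1104*(-14 + 35))/4 = -4 + (-1104*21)/4 = -4 + (1/4)*(-23184) = -4 - 5796 = -5800)
453255/(b - (261 - 170)**2) = 453255/(-5800 - (261 - 170)**2) = 453255/(-5800 - 1*91**2) = 453255/(-5800 - 1*8281) = 453255/(-5800 - 8281) = 453255/(-14081) = 453255*(-1/14081) = -453255/14081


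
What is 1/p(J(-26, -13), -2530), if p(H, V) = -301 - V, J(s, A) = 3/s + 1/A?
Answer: 1/2229 ≈ 0.00044863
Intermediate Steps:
J(s, A) = 1/A + 3/s (J(s, A) = 3/s + 1/A = 1/A + 3/s)
1/p(J(-26, -13), -2530) = 1/(-301 - 1*(-2530)) = 1/(-301 + 2530) = 1/2229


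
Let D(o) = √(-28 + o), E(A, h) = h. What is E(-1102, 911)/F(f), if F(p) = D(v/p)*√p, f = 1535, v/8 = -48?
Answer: -911*I*√10841/21682 ≈ -4.3748*I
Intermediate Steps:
v = -384 (v = 8*(-48) = -384)
F(p) = √p*√(-28 - 384/p) (F(p) = √(-28 - 384/p)*√p = √p*√(-28 - 384/p))
E(-1102, 911)/F(f) = 911/((2*√1535*√(-7 - 96/1535))) = 911/((2*√1535*√(-10841/1535))) = 911/((2*√1535*(I*√16640935/1535))) = 911/((2*I*√10841)) = 911*(-I*√10841/21682) = -911*I*√10841/21682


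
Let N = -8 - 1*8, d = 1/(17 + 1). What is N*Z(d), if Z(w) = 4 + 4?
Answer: -128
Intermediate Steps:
d = 1/18 ≈ 0.055556
N = -16 (N = -8 - 8 = -16)
Z(w) = 8
N*Z(d) = -16*8 = -128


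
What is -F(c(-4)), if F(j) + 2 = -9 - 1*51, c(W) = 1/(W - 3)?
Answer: 62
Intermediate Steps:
c(W) = 1/(-3 + W)
F(j) = -62 (F(j) = -2 + (-9 - 1*51) = -2 + (-9 - 51) = -2 - 60 = -62)
-F(c(-4)) = -1*(-62) = 62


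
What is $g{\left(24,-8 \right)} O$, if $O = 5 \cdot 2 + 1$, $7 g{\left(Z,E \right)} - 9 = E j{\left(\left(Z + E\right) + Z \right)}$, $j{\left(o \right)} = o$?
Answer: $- \frac{3421}{7} \approx -488.71$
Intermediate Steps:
$g{\left(Z,E \right)} = \frac{9}{7} + \frac{E \left(E + 2 Z\right)}{7}$ ($g{\left(Z,E \right)} = \frac{9}{7} + \frac{E \left(\left(Z + E\right) + Z\right)}{7} = \frac{9}{7} + \frac{E \left(\left(E + Z\right) + Z\right)}{7} = \frac{9}{7} + \frac{E \left(E + 2 Z\right)}{7}$)
$O = 11$ ($O = 10 + 1 = 11$)
$g{\left(24,-8 \right)} O = \left(\frac{9}{7} + \frac{1}{7} \left(-8\right) \left(-8 + 2 \cdot 24\right)\right) 11 = \left(\frac{9}{7} + \frac{1}{7} \left(-8\right) \left(-8 + 48\right)\right) 11 = \left(\frac{9}{7} + \frac{1}{7} \left(-8\right) 40\right) 11 = \left(\frac{9}{7} - \frac{320}{7}\right) 11 = \left(- \frac{311}{7}\right) 11 = - \frac{3421}{7}$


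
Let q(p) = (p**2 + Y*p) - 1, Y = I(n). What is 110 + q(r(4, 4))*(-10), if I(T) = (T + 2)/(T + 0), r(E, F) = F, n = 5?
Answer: -96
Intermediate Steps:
I(T) = (2 + T)/T
Y = 7/5 (Y = (2 + 5)/5 = (1/5)*7 = 7/5 ≈ 1.4000)
q(p) = -1 + p**2 + 7*p/5 (q(p) = (p**2 + 7*p/5) - 1 = -1 + p**2 + 7*p/5)
110 + q(r(4, 4))*(-10) = 110 + (-1 + 4**2 + (7/5)*4)*(-10) = 110 + (-1 + 16 + 28/5)*(-10) = 110 + (103/5)*(-10) = 110 - 206 = -96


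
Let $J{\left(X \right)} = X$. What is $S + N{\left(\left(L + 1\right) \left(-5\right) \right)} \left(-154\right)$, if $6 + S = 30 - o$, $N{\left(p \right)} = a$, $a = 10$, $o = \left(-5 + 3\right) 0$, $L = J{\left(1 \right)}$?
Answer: $-1516$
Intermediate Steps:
$L = 1$
$o = 0$ ($o = \left(-2\right) 0 = 0$)
$N{\left(p \right)} = 10$
$S = 24$ ($S = -6 + \left(30 - 0\right) = -6 + \left(30 + 0\right) = -6 + 30 = 24$)
$S + N{\left(\left(L + 1\right) \left(-5\right) \right)} \left(-154\right) = 24 + 10 \left(-154\right) = 24 - 1540 = -1516$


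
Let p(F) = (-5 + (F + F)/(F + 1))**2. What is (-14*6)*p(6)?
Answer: -6348/7 ≈ -906.86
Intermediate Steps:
p(F) = (-5 + 2*F/(1 + F))**2 (p(F) = (-5 + (2*F)/(1 + F))**2 = (-5 + 2*F/(1 + F))**2)
(-14*6)*p(6) = (-14*6)*((5 + 3*6)**2/(1 + 6)**2) = -84*(5 + 18)**2/7**2 = -12*23**2/7 = -12*529/7 = -84*529/49 = -6348/7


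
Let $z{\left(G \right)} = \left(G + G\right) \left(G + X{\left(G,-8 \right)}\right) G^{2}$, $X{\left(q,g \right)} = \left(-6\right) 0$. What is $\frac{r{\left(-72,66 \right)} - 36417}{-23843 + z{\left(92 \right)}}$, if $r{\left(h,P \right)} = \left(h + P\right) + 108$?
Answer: $- \frac{12105}{47751583} \approx -0.0002535$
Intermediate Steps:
$X{\left(q,g \right)} = 0$
$r{\left(h,P \right)} = 108 + P + h$ ($r{\left(h,P \right)} = \left(P + h\right) + 108 = 108 + P + h$)
$z{\left(G \right)} = 2 G^{4}$ ($z{\left(G \right)} = \left(G + G\right) \left(G + 0\right) G^{2} = 2 G G G^{2} = 2 G^{2} G^{2} = 2 G^{4}$)
$\frac{r{\left(-72,66 \right)} - 36417}{-23843 + z{\left(92 \right)}} = \frac{\left(108 + 66 - 72\right) - 36417}{-23843 + 2 \cdot 92^{4}} = \frac{102 - 36417}{-23843 + 2 \cdot 71639296} = - \frac{36315}{-23843 + 143278592} = - \frac{36315}{143254749} = \left(-36315\right) \frac{1}{143254749} = - \frac{12105}{47751583}$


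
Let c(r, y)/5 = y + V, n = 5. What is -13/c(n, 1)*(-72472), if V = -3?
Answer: -471068/5 ≈ -94214.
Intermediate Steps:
c(r, y) = -15 + 5*y (c(r, y) = 5*(y - 3) = 5*(-3 + y) = -15 + 5*y)
-13/c(n, 1)*(-72472) = -13/(-15 + 5*1)*(-72472) = -13/(-15 + 5)*(-72472) = -13/(-10)*(-72472) = -13*(-1/10)*(-72472) = (13/10)*(-72472) = -471068/5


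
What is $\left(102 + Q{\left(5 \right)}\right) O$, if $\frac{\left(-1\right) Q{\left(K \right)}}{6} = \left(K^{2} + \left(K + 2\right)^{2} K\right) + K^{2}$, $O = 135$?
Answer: $-225180$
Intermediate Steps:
$Q{\left(K \right)} = - 12 K^{2} - 6 K \left(2 + K\right)^{2}$ ($Q{\left(K \right)} = - 6 \left(\left(K^{2} + \left(K + 2\right)^{2} K\right) + K^{2}\right) = - 6 \left(\left(K^{2} + \left(2 + K\right)^{2} K\right) + K^{2}\right) = - 6 \left(\left(K^{2} + K \left(2 + K\right)^{2}\right) + K^{2}\right) = - 6 \left(2 K^{2} + K \left(2 + K\right)^{2}\right) = - 12 K^{2} - 6 K \left(2 + K\right)^{2}$)
$\left(102 + Q{\left(5 \right)}\right) O = \left(102 - 30 \left(\left(2 + 5\right)^{2} + 2 \cdot 5\right)\right) 135 = \left(102 - 30 \left(7^{2} + 10\right)\right) 135 = \left(102 - 30 \left(49 + 10\right)\right) 135 = \left(102 - 30 \cdot 59\right) 135 = \left(102 - 1770\right) 135 = \left(-1668\right) 135 = -225180$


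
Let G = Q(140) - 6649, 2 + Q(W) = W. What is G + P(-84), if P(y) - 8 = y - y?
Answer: -6503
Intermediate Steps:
Q(W) = -2 + W
P(y) = 8 (P(y) = 8 + (y - y) = 8 + 0 = 8)
G = -6511 (G = (-2 + 140) - 6649 = 138 - 6649 = -6511)
G + P(-84) = -6511 + 8 = -6503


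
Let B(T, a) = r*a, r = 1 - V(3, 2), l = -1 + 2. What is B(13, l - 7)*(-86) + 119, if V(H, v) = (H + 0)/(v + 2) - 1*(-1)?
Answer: -268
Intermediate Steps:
V(H, v) = 1 + H/(2 + v) (V(H, v) = H/(2 + v) + 1 = 1 + H/(2 + v))
l = 1
r = -3/4 (r = 1 - (2 + 3 + 2)/(2 + 2) = 1 - 7/4 = -3/4 ≈ -0.75000)
B(T, a) = -3*a/4
B(13, l - 7)*(-86) + 119 = -3*(1 - 7)/4*(-86) + 119 = -3/4*(-6)*(-86) + 119 = (9/2)*(-86) + 119 = -387 + 119 = -268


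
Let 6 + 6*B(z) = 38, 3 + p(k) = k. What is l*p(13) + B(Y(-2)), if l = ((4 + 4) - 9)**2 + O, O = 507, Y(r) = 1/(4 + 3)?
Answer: 15256/3 ≈ 5085.3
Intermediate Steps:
p(k) = -3 + k
Y(r) = 1/7
B(z) = 16/3 (B(z) = -1 + (1/6)*38 = -1 + 19/3 = 16/3)
l = 508 (l = ((4 + 4) - 9)**2 + 507 = (8 - 9)**2 + 507 = (-1)**2 + 507 = 1 + 507 = 508)
l*p(13) + B(Y(-2)) = 508*(-3 + 13) + 16/3 = 508*10 + 16/3 = 5080 + 16/3 = 15256/3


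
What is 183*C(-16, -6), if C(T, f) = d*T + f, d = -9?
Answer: 25254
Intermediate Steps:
C(T, f) = f - 9*T (C(T, f) = -9*T + f = f - 9*T)
183*C(-16, -6) = 183*(-6 - 9*(-16)) = 183*(-6 + 144) = 183*138 = 25254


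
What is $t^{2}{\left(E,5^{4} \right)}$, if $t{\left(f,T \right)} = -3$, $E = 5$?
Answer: $9$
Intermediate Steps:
$t^{2}{\left(E,5^{4} \right)} = \left(-3\right)^{2} = 9$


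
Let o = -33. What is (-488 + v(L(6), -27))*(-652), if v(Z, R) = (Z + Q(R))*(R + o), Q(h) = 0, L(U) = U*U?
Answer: 1726496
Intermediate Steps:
L(U) = U²
v(Z, R) = Z*(-33 + R) (v(Z, R) = (Z + 0)*(R - 33) = Z*(-33 + R))
(-488 + v(L(6), -27))*(-652) = (-488 + 6²*(-33 - 27))*(-652) = (-488 + 36*(-60))*(-652) = (-488 - 2160)*(-652) = -2648*(-652) = 1726496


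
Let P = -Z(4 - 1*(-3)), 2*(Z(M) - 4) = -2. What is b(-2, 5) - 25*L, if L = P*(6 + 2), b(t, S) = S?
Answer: 605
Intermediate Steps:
Z(M) = 3 (Z(M) = 4 + (½)*(-2) = 4 - 1 = 3)
P = -3 (P = -1*3 = -3)
L = -24 (L = -3*(6 + 2) = -3*8 = -24)
b(-2, 5) - 25*L = 5 - 25*(-24) = 5 + 600 = 605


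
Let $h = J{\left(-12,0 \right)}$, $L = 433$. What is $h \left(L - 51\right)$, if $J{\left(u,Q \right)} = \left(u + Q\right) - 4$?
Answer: $-6112$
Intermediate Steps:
$J{\left(u,Q \right)} = -4 + Q + u$ ($J{\left(u,Q \right)} = \left(Q + u\right) - 4 = -4 + Q + u$)
$h = -16$ ($h = -4 + 0 - 12 = -16$)
$h \left(L - 51\right) = - 16 \left(433 - 51\right) = \left(-16\right) 382 = -6112$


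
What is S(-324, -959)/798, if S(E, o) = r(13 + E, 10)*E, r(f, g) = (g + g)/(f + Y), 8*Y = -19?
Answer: 8640/333431 ≈ 0.025912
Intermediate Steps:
Y = -19/8 (Y = (⅛)*(-19) = -19/8 ≈ -2.3750)
r(f, g) = 2*g/(-19/8 + f) (r(f, g) = (g + g)/(f - 19/8) = (2*g)/(-19/8 + f) = 2*g/(-19/8 + f))
S(E, o) = 160*E/(85 + 8*E) (S(E, o) = (16*10/(-19 + 8*(13 + E)))*E = (16*10/(-19 + (104 + 8*E)))*E = (16*10/(85 + 8*E))*E = (160/(85 + 8*E))*E = 160*E/(85 + 8*E))
S(-324, -959)/798 = (160*(-324)/(85 + 8*(-324)))/798 = (160*(-324)/(85 - 2592))*(1/798) = (160*(-324)/(-2507))*(1/798) = (160*(-324)*(-1/2507))*(1/798) = (51840/2507)*(1/798) = 8640/333431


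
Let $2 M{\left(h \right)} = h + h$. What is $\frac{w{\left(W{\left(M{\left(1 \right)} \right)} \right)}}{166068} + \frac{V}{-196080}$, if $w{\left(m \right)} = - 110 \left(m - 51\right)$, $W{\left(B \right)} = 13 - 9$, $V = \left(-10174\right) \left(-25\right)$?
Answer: $- \frac{343547185}{271355112} \approx -1.266$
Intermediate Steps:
$M{\left(h \right)} = h$ ($M{\left(h \right)} = \frac{h + h}{2} = \frac{2 h}{2} = h$)
$V = 254350$
$W{\left(B \right)} = 4$ ($W{\left(B \right)} = 13 - 9 = 4$)
$w{\left(m \right)} = 5610 - 110 m$ ($w{\left(m \right)} = - 110 \left(-51 + m\right) = 5610 - 110 m$)
$\frac{w{\left(W{\left(M{\left(1 \right)} \right)} \right)}}{166068} + \frac{V}{-196080} = \frac{5610 - 440}{166068} + \frac{254350}{-196080} = \left(5610 - 440\right) \frac{1}{166068} + 254350 \left(- \frac{1}{196080}\right) = 5170 \cdot \frac{1}{166068} - \frac{25435}{19608} = \frac{2585}{83034} - \frac{25435}{19608} = - \frac{343547185}{271355112}$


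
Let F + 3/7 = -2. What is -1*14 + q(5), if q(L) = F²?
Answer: -397/49 ≈ -8.1020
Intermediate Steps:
F = -17/7 (F = -3/7 - 2 = -17/7 ≈ -2.4286)
q(L) = 289/49 (q(L) = (-17/7)² = 289/49)
-1*14 + q(5) = -1*14 + 289/49 = -14 + 289/49 = -397/49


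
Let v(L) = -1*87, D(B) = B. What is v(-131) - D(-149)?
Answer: 62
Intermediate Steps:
v(L) = -87
v(-131) - D(-149) = -87 - 1*(-149) = -87 + 149 = 62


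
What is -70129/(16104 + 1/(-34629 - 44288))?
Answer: -5534370293/1270879367 ≈ -4.3548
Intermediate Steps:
-70129/(16104 + 1/(-34629 - 44288)) = -70129/(16104 + 1/(-78917)) = -70129/(16104 - 1/78917) = -70129/1270879367/78917 = -70129*78917/1270879367 = -5534370293/1270879367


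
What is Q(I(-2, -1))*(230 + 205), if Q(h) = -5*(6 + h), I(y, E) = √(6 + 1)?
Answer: -13050 - 2175*√7 ≈ -18805.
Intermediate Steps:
I(y, E) = √7
Q(h) = -30 - 5*h
Q(I(-2, -1))*(230 + 205) = (-30 - 5*√7)*(230 + 205) = (-30 - 5*√7)*435 = -13050 - 2175*√7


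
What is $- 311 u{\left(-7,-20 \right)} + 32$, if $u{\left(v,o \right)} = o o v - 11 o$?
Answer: $802412$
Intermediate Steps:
$u{\left(v,o \right)} = - 11 o + v o^{2}$ ($u{\left(v,o \right)} = o^{2} v - 11 o = v o^{2} - 11 o = - 11 o + v o^{2}$)
$- 311 u{\left(-7,-20 \right)} + 32 = - 311 \left(- 20 \left(-11 - -140\right)\right) + 32 = - 311 \left(- 20 \left(-11 + 140\right)\right) + 32 = - 311 \left(\left(-20\right) 129\right) + 32 = \left(-311\right) \left(-2580\right) + 32 = 802380 + 32 = 802412$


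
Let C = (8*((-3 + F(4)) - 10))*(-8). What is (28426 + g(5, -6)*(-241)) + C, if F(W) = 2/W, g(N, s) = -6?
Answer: 30672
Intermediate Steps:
C = 800 (C = (8*((-3 + 2/4) - 10))*(-8) = (8*((-3 + 2*(¼)) - 10))*(-8) = (8*((-3 + ½) - 10))*(-8) = (8*(-5/2 - 10))*(-8) = (8*(-25/2))*(-8) = -100*(-8) = 800)
(28426 + g(5, -6)*(-241)) + C = (28426 - 6*(-241)) + 800 = (28426 + 1446) + 800 = 29872 + 800 = 30672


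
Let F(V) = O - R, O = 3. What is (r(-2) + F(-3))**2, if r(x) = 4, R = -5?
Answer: 144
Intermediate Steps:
F(V) = 8 (F(V) = 3 - 1*(-5) = 3 + 5 = 8)
(r(-2) + F(-3))**2 = (4 + 8)**2 = 12**2 = 144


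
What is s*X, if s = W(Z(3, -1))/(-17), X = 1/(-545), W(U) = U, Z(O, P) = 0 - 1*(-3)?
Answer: 3/9265 ≈ 0.00032380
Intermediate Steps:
Z(O, P) = 3 (Z(O, P) = 0 + 3 = 3)
X = -1/545 ≈ -0.0018349
s = -3/17 (s = 3/(-17) = 3*(-1/17) = -3/17 ≈ -0.17647)
s*X = -3/17*(-1/545) = 3/9265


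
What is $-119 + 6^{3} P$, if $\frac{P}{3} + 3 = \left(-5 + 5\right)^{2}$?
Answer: $-2063$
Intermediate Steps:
$P = -9$ ($P = -9 + 3 \left(-5 + 5\right)^{2} = -9 + 3 \cdot 0^{2} = -9 + 3 \cdot 0 = -9 + 0 = -9$)
$-119 + 6^{3} P = -119 + 6^{3} \left(-9\right) = -119 + 216 \left(-9\right) = -119 - 1944 = -2063$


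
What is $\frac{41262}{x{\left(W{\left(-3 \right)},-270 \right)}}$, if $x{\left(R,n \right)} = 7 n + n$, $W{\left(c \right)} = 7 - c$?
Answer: $- \frac{6877}{360} \approx -19.103$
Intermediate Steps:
$x{\left(R,n \right)} = 8 n$
$\frac{41262}{x{\left(W{\left(-3 \right)},-270 \right)}} = \frac{41262}{8 \left(-270\right)} = \frac{41262}{-2160} = 41262 \left(- \frac{1}{2160}\right) = - \frac{6877}{360}$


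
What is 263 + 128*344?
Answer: 44295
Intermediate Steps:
263 + 128*344 = 263 + 44032 = 44295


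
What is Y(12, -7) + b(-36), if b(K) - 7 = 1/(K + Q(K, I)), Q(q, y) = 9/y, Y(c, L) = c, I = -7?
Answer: 4952/261 ≈ 18.973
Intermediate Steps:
b(K) = 7 + 1/(-9/7 + K) (b(K) = 7 + 1/(K + 9/(-7)) = 7 + 1/(K + 9*(-1/7)) = 7 + 1/(K - 9/7) = 7 + 1/(-9/7 + K))
Y(12, -7) + b(-36) = 12 + 7*(-8 + 7*(-36))/(-9 + 7*(-36)) = 12 + 7*(-8 - 252)/(-9 - 252) = 12 + 7*(-260)/(-261) = 12 + 7*(-1/261)*(-260) = 12 + 1820/261 = 4952/261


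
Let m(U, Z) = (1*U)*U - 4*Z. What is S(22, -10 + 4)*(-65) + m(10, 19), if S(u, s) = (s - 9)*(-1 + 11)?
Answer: 9774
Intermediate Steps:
m(U, Z) = U**2 - 4*Z (m(U, Z) = U*U - 4*Z = U**2 - 4*Z)
S(u, s) = -90 + 10*s (S(u, s) = (-9 + s)*10 = -90 + 10*s)
S(22, -10 + 4)*(-65) + m(10, 19) = (-90 + 10*(-10 + 4))*(-65) + (10**2 - 4*19) = (-90 + 10*(-6))*(-65) + (100 - 76) = (-90 - 60)*(-65) + 24 = -150*(-65) + 24 = 9750 + 24 = 9774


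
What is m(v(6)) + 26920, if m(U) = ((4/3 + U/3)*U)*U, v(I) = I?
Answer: 27040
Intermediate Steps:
m(U) = U²*(4/3 + U/3) (m(U) = ((4*(⅓) + U*(⅓))*U)*U = ((4/3 + U/3)*U)*U = (U*(4/3 + U/3))*U = U²*(4/3 + U/3))
m(v(6)) + 26920 = (⅓)*6²*(4 + 6) + 26920 = (⅓)*36*10 + 26920 = 120 + 26920 = 27040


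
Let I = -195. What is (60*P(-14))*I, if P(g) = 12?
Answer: -140400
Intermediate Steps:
(60*P(-14))*I = (60*12)*(-195) = 720*(-195) = -140400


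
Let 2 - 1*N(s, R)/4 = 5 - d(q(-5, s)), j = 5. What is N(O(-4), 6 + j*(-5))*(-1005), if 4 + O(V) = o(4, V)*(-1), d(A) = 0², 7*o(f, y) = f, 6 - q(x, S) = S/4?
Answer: 12060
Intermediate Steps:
q(x, S) = 6 - S/4
o(f, y) = f/7
d(A) = 0
O(V) = -32/7 (O(V) = -4 + ((⅐)*4)*(-1) = -4 + (4/7)*(-1) = -4 - 4/7 = -32/7)
N(s, R) = -12 (N(s, R) = 8 - 4*(5 - 1*0) = 8 - 4*(5 + 0) = 8 - 4*5 = 8 - 20 = -12)
N(O(-4), 6 + j*(-5))*(-1005) = -12*(-1005) = 12060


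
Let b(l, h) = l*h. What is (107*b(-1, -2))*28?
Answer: 5992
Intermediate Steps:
b(l, h) = h*l
(107*b(-1, -2))*28 = (107*(-2*(-1)))*28 = (107*2)*28 = 214*28 = 5992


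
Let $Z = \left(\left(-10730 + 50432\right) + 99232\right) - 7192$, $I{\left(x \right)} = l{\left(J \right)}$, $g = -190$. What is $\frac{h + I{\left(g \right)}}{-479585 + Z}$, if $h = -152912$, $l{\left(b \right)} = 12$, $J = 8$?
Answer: $\frac{152900}{347843} \approx 0.43957$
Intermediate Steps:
$I{\left(x \right)} = 12$
$Z = 131742$ ($Z = \left(39702 + 99232\right) - 7192 = 138934 - 7192 = 131742$)
$\frac{h + I{\left(g \right)}}{-479585 + Z} = \frac{-152912 + 12}{-479585 + 131742} = - \frac{152900}{-347843} = \left(-152900\right) \left(- \frac{1}{347843}\right) = \frac{152900}{347843}$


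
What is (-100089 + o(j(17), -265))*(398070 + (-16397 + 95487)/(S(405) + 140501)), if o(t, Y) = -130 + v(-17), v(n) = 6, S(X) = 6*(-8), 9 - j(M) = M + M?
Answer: -5602929353622400/140453 ≈ -3.9892e+10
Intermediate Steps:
j(M) = 9 - 2*M (j(M) = 9 - (M + M) = 9 - 2*M)
S(X) = -48
o(t, Y) = -124 (o(t, Y) = -130 + 6 = -124)
(-100089 + o(j(17), -265))*(398070 + (-16397 + 95487)/(S(405) + 140501)) = (-100089 - 124)*(398070 + (-16397 + 95487)/(-48 + 140501)) = -100213*(398070 + 79090/140453) = -100213*55910204800/140453 = -5602929353622400/140453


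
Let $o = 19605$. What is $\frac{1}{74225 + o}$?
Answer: $\frac{1}{93830} \approx 1.0658 \cdot 10^{-5}$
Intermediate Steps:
$\frac{1}{74225 + o} = \frac{1}{74225 + 19605} = \frac{1}{93830}$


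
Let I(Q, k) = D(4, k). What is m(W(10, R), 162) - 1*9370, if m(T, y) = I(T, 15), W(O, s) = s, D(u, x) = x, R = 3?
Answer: -9355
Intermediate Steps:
I(Q, k) = k
m(T, y) = 15
m(W(10, R), 162) - 1*9370 = 15 - 1*9370 = 15 - 9370 = -9355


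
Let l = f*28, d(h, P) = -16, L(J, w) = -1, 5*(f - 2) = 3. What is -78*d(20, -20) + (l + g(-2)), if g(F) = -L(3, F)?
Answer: 6609/5 ≈ 1321.8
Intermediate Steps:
f = 13/5 (f = 2 + (⅕)*3 = 2 + ⅗ = 13/5 ≈ 2.6000)
g(F) = 1 (g(F) = -1*(-1) = 1)
l = 364/5 (l = (13/5)*28 = 364/5 ≈ 72.800)
-78*d(20, -20) + (l + g(-2)) = -78*(-16) + (364/5 + 1) = 1248 + 369/5 = 6609/5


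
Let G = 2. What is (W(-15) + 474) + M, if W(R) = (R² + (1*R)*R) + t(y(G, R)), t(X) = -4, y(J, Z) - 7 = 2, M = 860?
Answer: 1780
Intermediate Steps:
y(J, Z) = 9 (y(J, Z) = 7 + 2 = 9)
W(R) = -4 + 2*R² (W(R) = (R² + (1*R)*R) - 4 = (R² + R*R) - 4 = (R² + R²) - 4 = 2*R² - 4 = -4 + 2*R²)
(W(-15) + 474) + M = ((-4 + 2*(-15)²) + 474) + 860 = ((-4 + 2*225) + 474) + 860 = ((-4 + 450) + 474) + 860 = (446 + 474) + 860 = 920 + 860 = 1780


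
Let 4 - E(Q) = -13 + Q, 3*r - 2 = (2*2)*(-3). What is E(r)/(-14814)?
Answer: -61/44442 ≈ -0.0013726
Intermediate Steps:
r = -10/3 (r = 2/3 + ((2*2)*(-3))/3 = 2/3 + (4*(-3))/3 = 2/3 + (1/3)*(-12) = 2/3 - 4 = -10/3 ≈ -3.3333)
E(Q) = 17 - Q (E(Q) = 4 - (-13 + Q) = 4 + (13 - Q) = 17 - Q)
E(r)/(-14814) = (17 - 1*(-10/3))/(-14814) = (17 + 10/3)*(-1/14814) = (61/3)*(-1/14814) = -61/44442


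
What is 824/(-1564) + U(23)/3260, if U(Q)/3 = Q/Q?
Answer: -670387/1274660 ≈ -0.52593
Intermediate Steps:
U(Q) = 3 (U(Q) = 3*(Q/Q) = 3*1 = 3)
824/(-1564) + U(23)/3260 = 824/(-1564) + 3/3260 = 824*(-1/1564) + 3*(1/3260) = -206/391 + 3/3260 = -670387/1274660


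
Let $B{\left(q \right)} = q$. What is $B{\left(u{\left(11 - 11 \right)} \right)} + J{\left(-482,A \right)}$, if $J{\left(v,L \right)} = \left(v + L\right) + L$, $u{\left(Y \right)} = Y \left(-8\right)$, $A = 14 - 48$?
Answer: $-550$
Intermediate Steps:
$A = -34$ ($A = 14 - 48 = -34$)
$u{\left(Y \right)} = - 8 Y$
$J{\left(v,L \right)} = v + 2 L$ ($J{\left(v,L \right)} = \left(L + v\right) + L = v + 2 L$)
$B{\left(u{\left(11 - 11 \right)} \right)} + J{\left(-482,A \right)} = - 8 \left(11 - 11\right) + \left(-482 + 2 \left(-34\right)\right) = \left(-8\right) 0 - 550 = 0 - 550 = -550$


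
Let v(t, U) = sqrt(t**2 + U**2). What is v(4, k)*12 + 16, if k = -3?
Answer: 76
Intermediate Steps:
v(t, U) = sqrt(U**2 + t**2)
v(4, k)*12 + 16 = sqrt((-3)**2 + 4**2)*12 + 16 = sqrt(9 + 16)*12 + 16 = sqrt(25)*12 + 16 = 5*12 + 16 = 60 + 16 = 76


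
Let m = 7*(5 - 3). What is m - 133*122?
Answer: -16212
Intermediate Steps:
m = 14 (m = 7*2 = 14)
m - 133*122 = 14 - 133*122 = 14 - 16226 = -16212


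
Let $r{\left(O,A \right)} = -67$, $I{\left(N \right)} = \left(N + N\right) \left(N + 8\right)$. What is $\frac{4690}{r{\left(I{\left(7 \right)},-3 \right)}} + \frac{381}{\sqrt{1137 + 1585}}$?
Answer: $-70 + \frac{381 \sqrt{2722}}{2722} \approx -62.697$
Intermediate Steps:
$I{\left(N \right)} = 2 N \left(8 + N\right)$
$\frac{4690}{r{\left(I{\left(7 \right)},-3 \right)}} + \frac{381}{\sqrt{1137 + 1585}} = \frac{4690}{-67} + \frac{381}{\sqrt{1137 + 1585}} = 4690 \left(- \frac{1}{67}\right) + \frac{381}{\sqrt{2722}} = -70 + 381 \frac{\sqrt{2722}}{2722} = -70 + \frac{381 \sqrt{2722}}{2722}$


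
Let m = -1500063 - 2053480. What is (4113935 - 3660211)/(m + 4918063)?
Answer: 113431/341130 ≈ 0.33252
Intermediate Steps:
m = -3553543
(4113935 - 3660211)/(m + 4918063) = (4113935 - 3660211)/(-3553543 + 4918063) = 453724/1364520 = 453724*(1/1364520) = 113431/341130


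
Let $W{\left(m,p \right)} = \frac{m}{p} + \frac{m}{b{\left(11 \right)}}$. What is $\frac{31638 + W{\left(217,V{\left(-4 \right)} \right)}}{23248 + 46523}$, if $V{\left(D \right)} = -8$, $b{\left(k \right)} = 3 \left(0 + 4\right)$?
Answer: $\frac{759095}{1674504} \approx 0.45333$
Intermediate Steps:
$b{\left(k \right)} = 12$ ($b{\left(k \right)} = 3 \cdot 4 = 12$)
$W{\left(m,p \right)} = \frac{m}{12} + \frac{m}{p}$ ($W{\left(m,p \right)} = \frac{m}{p} + \frac{m}{12} = \frac{m}{12} + \frac{m}{p}$)
$\frac{31638 + W{\left(217,V{\left(-4 \right)} \right)}}{23248 + 46523} = \frac{31638 + \left(\frac{1}{12} \cdot 217 + \frac{217}{-8}\right)}{23248 + 46523} = \frac{31638 + \left(\frac{217}{12} + 217 \left(- \frac{1}{8}\right)\right)}{69771} = \left(31638 + \left(\frac{217}{12} - \frac{217}{8}\right)\right) \frac{1}{69771} = \left(31638 - \frac{217}{24}\right) \frac{1}{69771} = \frac{759095}{24} \cdot \frac{1}{69771} = \frac{759095}{1674504}$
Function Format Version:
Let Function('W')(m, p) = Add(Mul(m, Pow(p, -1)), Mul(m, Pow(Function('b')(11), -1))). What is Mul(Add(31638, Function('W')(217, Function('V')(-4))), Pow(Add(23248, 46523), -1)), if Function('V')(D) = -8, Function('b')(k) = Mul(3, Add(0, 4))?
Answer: Rational(759095, 1674504) ≈ 0.45333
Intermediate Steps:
Function('b')(k) = 12 (Function('b')(k) = Mul(3, 4) = 12)
Function('W')(m, p) = Add(Mul(Rational(1, 12), m), Mul(m, Pow(p, -1))) (Function('W')(m, p) = Add(Mul(m, Pow(p, -1)), Mul(m, Pow(12, -1))) = Add(Mul(m, Pow(p, -1)), Mul(m, Rational(1, 12))) = Add(Mul(m, Pow(p, -1)), Mul(Rational(1, 12), m)) = Add(Mul(Rational(1, 12), m), Mul(m, Pow(p, -1))))
Mul(Add(31638, Function('W')(217, Function('V')(-4))), Pow(Add(23248, 46523), -1)) = Mul(Add(31638, Add(Mul(Rational(1, 12), 217), Mul(217, Pow(-8, -1)))), Pow(Add(23248, 46523), -1)) = Mul(Add(31638, Add(Rational(217, 12), Mul(217, Rational(-1, 8)))), Pow(69771, -1)) = Mul(Add(31638, Add(Rational(217, 12), Rational(-217, 8))), Rational(1, 69771)) = Mul(Add(31638, Rational(-217, 24)), Rational(1, 69771)) = Mul(Rational(759095, 24), Rational(1, 69771)) = Rational(759095, 1674504)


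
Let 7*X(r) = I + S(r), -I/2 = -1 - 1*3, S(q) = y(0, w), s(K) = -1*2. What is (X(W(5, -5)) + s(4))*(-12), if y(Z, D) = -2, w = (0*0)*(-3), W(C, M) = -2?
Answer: 96/7 ≈ 13.714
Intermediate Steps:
w = 0 (w = 0*(-3) = 0)
s(K) = -2
S(q) = -2
I = 8 (I = -2*(-1 - 1*3) = -2*(-1 - 3) = -2*(-4) = 8)
X(r) = 6/7 (X(r) = (8 - 2)/7 = (1/7)*6 = 6/7)
(X(W(5, -5)) + s(4))*(-12) = (6/7 - 2)*(-12) = -8/7*(-12) = 96/7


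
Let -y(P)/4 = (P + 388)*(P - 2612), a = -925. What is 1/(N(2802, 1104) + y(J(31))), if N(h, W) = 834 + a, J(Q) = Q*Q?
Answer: 1/8908705 ≈ 1.1225e-7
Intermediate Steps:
J(Q) = Q**2
y(P) = -4*(-2612 + P)*(388 + P) (y(P) = -4*(P + 388)*(P - 2612) = -4*(388 + P)*(-2612 + P) = -4*(-2612 + P)*(388 + P))
N(h, W) = -91 (N(h, W) = 834 - 925 = -91)
1/(N(2802, 1104) + y(J(31))) = 1/(-91 + (4053824 - 4*(31**2)**2 + 8896*31**2)) = 1/(-91 + (4053824 - 4*961**2 + 8896*961)) = 1/(-91 + (4053824 - 4*923521 + 8549056)) = 1/(-91 + (4053824 - 3694084 + 8549056)) = 1/(-91 + 8908796) = 1/8908705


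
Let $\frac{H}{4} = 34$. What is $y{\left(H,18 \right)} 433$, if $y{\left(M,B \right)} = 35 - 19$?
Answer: $6928$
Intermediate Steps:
$H = 136$ ($H = 4 \cdot 34 = 136$)
$y{\left(M,B \right)} = 16$
$y{\left(H,18 \right)} 433 = 16 \cdot 433 = 6928$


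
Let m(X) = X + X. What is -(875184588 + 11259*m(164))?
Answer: -878877540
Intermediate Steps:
m(X) = 2*X
-(875184588 + 11259*m(164)) = -11259/(1/(77732 + 2*164)) = -11259/(1/(77732 + 328)) = -11259/(1/78060) = -11259/1/78060 = -11259*78060 = -878877540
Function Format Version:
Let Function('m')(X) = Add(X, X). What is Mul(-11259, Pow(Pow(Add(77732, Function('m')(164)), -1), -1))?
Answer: -878877540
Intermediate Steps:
Function('m')(X) = Mul(2, X)
Mul(-11259, Pow(Pow(Add(77732, Function('m')(164)), -1), -1)) = Mul(-11259, Pow(Pow(Add(77732, Mul(2, 164)), -1), -1)) = Mul(-11259, Pow(Pow(Add(77732, 328), -1), -1)) = Mul(-11259, Pow(Pow(78060, -1), -1)) = Mul(-11259, Pow(Rational(1, 78060), -1)) = Mul(-11259, 78060) = -878877540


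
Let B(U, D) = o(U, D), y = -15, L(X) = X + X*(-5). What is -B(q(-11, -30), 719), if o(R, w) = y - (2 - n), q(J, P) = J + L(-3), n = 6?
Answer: 11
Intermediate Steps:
L(X) = -4*X (L(X) = X - 5*X = -4*X)
q(J, P) = 12 + J (q(J, P) = J - 4*(-3) = J + 12 = 12 + J)
o(R, w) = -11 (o(R, w) = -15 - (2 - 1*6) = -15 - (2 - 6) = -15 - 1*(-4) = -15 + 4 = -11)
B(U, D) = -11
-B(q(-11, -30), 719) = -1*(-11) = 11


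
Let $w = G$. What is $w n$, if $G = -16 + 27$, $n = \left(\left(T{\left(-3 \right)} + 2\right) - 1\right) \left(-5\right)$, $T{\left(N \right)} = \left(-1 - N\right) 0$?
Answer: $-55$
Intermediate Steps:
$T{\left(N \right)} = 0$
$n = -5$ ($n = \left(\left(0 + 2\right) - 1\right) \left(-5\right) = \left(2 - 1\right) \left(-5\right) = 1 \left(-5\right) = -5$)
$G = 11$
$w = 11$
$w n = 11 \left(-5\right) = -55$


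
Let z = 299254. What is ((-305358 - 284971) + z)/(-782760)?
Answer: 19405/52184 ≈ 0.37186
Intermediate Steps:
((-305358 - 284971) + z)/(-782760) = ((-305358 - 284971) + 299254)/(-782760) = (-590329 + 299254)*(-1/782760) = -291075*(-1/782760) = 19405/52184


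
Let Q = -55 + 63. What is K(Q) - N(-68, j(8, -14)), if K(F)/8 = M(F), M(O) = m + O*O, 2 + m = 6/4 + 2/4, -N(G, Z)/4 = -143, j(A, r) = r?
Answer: -60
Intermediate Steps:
N(G, Z) = 572 (N(G, Z) = -4*(-143) = 572)
m = 0 (m = -2 + (6/4 + 2/4) = -2 + (6*(¼) + 2*(¼)) = -2 + (3/2 + ½) = -2 + 2 = 0)
Q = 8
M(O) = O² (M(O) = 0 + O*O = 0 + O² = O²)
K(F) = 8*F²
K(Q) - N(-68, j(8, -14)) = 8*8² - 1*572 = 8*64 - 572 = 512 - 572 = -60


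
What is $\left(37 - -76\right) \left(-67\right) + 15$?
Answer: $-7556$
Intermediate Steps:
$\left(37 - -76\right) \left(-67\right) + 15 = \left(37 + 76\right) \left(-67\right) + 15 = 113 \left(-67\right) + 15 = -7571 + 15 = -7556$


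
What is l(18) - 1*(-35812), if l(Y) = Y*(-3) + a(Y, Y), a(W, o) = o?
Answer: 35776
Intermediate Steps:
l(Y) = -2*Y (l(Y) = Y*(-3) + Y = -3*Y + Y = -2*Y)
l(18) - 1*(-35812) = -2*18 - 1*(-35812) = -36 + 35812 = 35776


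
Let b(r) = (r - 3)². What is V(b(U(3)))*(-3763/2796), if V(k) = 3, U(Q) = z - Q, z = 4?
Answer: -3763/932 ≈ -4.0376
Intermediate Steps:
U(Q) = 4 - Q
b(r) = (-3 + r)²
V(b(U(3)))*(-3763/2796) = 3*(-3763/2796) = -3763/932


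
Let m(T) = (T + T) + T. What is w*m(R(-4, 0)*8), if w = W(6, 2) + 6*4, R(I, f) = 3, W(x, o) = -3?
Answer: 1512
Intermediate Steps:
m(T) = 3*T (m(T) = 2*T + T = 3*T)
w = 21 (w = -3 + 6*4 = -3 + 24 = 21)
w*m(R(-4, 0)*8) = 21*(3*(3*8)) = 21*(3*24) = 21*72 = 1512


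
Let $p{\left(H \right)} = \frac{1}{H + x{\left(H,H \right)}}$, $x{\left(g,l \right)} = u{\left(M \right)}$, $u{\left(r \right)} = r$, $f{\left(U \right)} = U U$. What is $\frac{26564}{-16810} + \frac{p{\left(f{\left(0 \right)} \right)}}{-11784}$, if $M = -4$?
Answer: $- \frac{626051947}{396178080} \approx -1.5802$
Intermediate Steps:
$f{\left(U \right)} = U^{2}$
$x{\left(g,l \right)} = -4$
$p{\left(H \right)} = \frac{1}{-4 + H}$ ($p{\left(H \right)} = \frac{1}{H - 4} = \frac{1}{-4 + H}$)
$\frac{26564}{-16810} + \frac{p{\left(f{\left(0 \right)} \right)}}{-11784} = \frac{26564}{-16810} + \frac{1}{\left(-4 + 0^{2}\right) \left(-11784\right)} = 26564 \left(- \frac{1}{16810}\right) + \frac{1}{-4 + 0} \left(- \frac{1}{11784}\right) = - \frac{13282}{8405} + \frac{1}{-4} \left(- \frac{1}{11784}\right) = - \frac{13282}{8405} - - \frac{1}{47136} = - \frac{13282}{8405} + \frac{1}{47136} = - \frac{626051947}{396178080}$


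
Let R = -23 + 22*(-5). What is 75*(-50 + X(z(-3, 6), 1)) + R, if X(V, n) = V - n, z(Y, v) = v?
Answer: -3508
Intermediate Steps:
R = -133 (R = -23 - 110 = -133)
75*(-50 + X(z(-3, 6), 1)) + R = 75*(-50 + (6 - 1*1)) - 133 = 75*(-50 + (6 - 1)) - 133 = 75*(-50 + 5) - 133 = 75*(-45) - 133 = -3375 - 133 = -3508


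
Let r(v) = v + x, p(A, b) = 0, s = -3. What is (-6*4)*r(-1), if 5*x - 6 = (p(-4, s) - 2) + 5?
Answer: -96/5 ≈ -19.200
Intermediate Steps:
x = 9/5 (x = 6/5 + ((0 - 2) + 5)/5 = 6/5 + (-2 + 5)/5 = 6/5 + (1/5)*3 = 6/5 + 3/5 = 9/5 ≈ 1.8000)
r(v) = 9/5 + v (r(v) = v + 9/5 = 9/5 + v)
(-6*4)*r(-1) = (-6*4)*(9/5 - 1) = -24*4/5 = -96/5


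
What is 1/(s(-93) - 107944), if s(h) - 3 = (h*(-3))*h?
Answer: -1/133888 ≈ -7.4689e-6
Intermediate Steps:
s(h) = 3 - 3*h² (s(h) = 3 + (h*(-3))*h = 3 + (-3*h)*h = 3 - 3*h²)
1/(s(-93) - 107944) = 1/((3 - 3*(-93)²) - 107944) = 1/((3 - 3*8649) - 107944) = 1/((3 - 25947) - 107944) = 1/(-25944 - 107944) = 1/(-133888) = -1/133888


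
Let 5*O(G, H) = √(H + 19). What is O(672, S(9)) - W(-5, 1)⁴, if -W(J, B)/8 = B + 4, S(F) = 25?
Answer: -2560000 + 2*√11/5 ≈ -2.5600e+6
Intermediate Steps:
O(G, H) = √(19 + H)/5 (O(G, H) = √(H + 19)/5 = √(19 + H)/5)
W(J, B) = -32 - 8*B (W(J, B) = -8*(B + 4) = -8*(4 + B) = -32 - 8*B)
O(672, S(9)) - W(-5, 1)⁴ = √(19 + 25)/5 - (-32 - 8*1)⁴ = √44/5 - (-32 - 8)⁴ = (2*√11)/5 - 1*(-40)⁴ = 2*√11/5 - 1*2560000 = 2*√11/5 - 2560000 = -2560000 + 2*√11/5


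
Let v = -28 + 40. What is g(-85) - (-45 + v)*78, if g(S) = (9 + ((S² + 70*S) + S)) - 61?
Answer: 3712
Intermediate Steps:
v = 12
g(S) = -52 + S² + 71*S (g(S) = (9 + (S² + 71*S)) - 61 = (9 + S² + 71*S) - 61 = -52 + S² + 71*S)
g(-85) - (-45 + v)*78 = (-52 + (-85)² + 71*(-85)) - (-45 + 12)*78 = (-52 + 7225 - 6035) - (-33)*78 = 1138 - 1*(-2574) = 1138 + 2574 = 3712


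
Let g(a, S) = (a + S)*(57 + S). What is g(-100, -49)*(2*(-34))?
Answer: 81056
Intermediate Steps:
g(a, S) = (57 + S)*(S + a) (g(a, S) = (S + a)*(57 + S) = (57 + S)*(S + a))
g(-100, -49)*(2*(-34)) = ((-49)² + 57*(-49) + 57*(-100) - 49*(-100))*(2*(-34)) = (2401 - 2793 - 5700 + 4900)*(-68) = -1192*(-68) = 81056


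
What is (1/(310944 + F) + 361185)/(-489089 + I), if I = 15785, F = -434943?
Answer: -22393289407/29344611348 ≈ -0.76311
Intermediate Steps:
(1/(310944 + F) + 361185)/(-489089 + I) = (1/(310944 - 434943) + 361185)/(-489089 + 15785) = (1/(-123999) + 361185)/(-473304) = (-1/123999 + 361185)*(-1/473304) = (44786578814/123999)*(-1/473304) = -22393289407/29344611348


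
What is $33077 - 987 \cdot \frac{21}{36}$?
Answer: $\frac{130005}{4} \approx 32501.0$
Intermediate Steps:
$33077 - 987 \cdot \frac{21}{36} = 33077 - 987 \cdot 21 \cdot \frac{1}{36} = 33077 - 987 \cdot \frac{7}{12} = 33077 - \frac{2303}{4} = \frac{130005}{4}$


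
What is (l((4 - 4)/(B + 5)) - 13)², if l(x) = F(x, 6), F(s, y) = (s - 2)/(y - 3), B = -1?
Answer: 1681/9 ≈ 186.78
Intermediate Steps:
F(s, y) = (-2 + s)/(-3 + y)
l(x) = -⅔ + x/3 (l(x) = (-2 + x)/(-3 + 6) = (-2 + x)/3 = -⅔ + x/3)
(l((4 - 4)/(B + 5)) - 13)² = ((-⅔ + ((4 - 4)/(-1 + 5))/3) - 13)² = ((-⅔ + (0/4)/3) - 13)² = ((-⅔ + (0*(¼))/3) - 13)² = ((-⅔ + (⅓)*0) - 13)² = ((-⅔ + 0) - 13)² = (-⅔ - 13)² = (-41/3)² = 1681/9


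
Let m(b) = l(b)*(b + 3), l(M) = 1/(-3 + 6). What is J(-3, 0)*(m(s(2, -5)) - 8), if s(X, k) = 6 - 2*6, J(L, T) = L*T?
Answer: 0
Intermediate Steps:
l(M) = ⅓ (l(M) = 1/3 = ⅓)
s(X, k) = -6 (s(X, k) = 6 - 12 = -6)
m(b) = 1 + b/3 (m(b) = (b + 3)/3 = (3 + b)/3 = 1 + b/3)
J(-3, 0)*(m(s(2, -5)) - 8) = (-3*0)*((1 + (⅓)*(-6)) - 8) = 0*((1 - 2) - 8) = 0*(-1 - 8) = 0*(-9) = 0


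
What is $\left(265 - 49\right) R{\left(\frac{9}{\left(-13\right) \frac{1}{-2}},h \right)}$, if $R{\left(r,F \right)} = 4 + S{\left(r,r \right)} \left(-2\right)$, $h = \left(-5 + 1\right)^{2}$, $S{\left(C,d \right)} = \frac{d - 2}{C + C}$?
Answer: $960$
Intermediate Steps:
$S{\left(C,d \right)} = \frac{-2 + d}{2 C}$
$h = 16$ ($h = \left(-4\right)^{2} = 16$)
$R{\left(r,F \right)} = 4 - \frac{-2 + r}{r}$ ($R{\left(r,F \right)} = 4 + \frac{-2 + r}{2 r} \left(-2\right) = 4 - \frac{-2 + r}{r}$)
$\left(265 - 49\right) R{\left(\frac{9}{\left(-13\right) \frac{1}{-2}},h \right)} = \left(265 - 49\right) \left(3 + \frac{2}{9 \frac{1}{\left(-13\right) \frac{1}{-2}}}\right) = \left(265 - 49\right) \left(3 + \frac{2}{9 \frac{1}{\left(-13\right) \left(- \frac{1}{2}\right)}}\right) = 216 \left(3 + \frac{2}{9 \frac{1}{\frac{13}{2}}}\right) = 216 \left(3 + \frac{2}{9 \cdot \frac{2}{13}}\right) = 216 \left(3 + \frac{2}{\frac{18}{13}}\right) = 216 \left(3 + 2 \cdot \frac{13}{18}\right) = 216 \left(3 + \frac{13}{9}\right) = 216 \cdot \frac{40}{9} = 960$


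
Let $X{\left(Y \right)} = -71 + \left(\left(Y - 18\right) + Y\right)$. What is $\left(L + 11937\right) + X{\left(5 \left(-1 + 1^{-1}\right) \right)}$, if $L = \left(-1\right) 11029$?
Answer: $819$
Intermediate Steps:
$L = -11029$
$X{\left(Y \right)} = -89 + 2 Y$ ($X{\left(Y \right)} = -71 + \left(\left(-18 + Y\right) + Y\right) = -71 + \left(-18 + 2 Y\right) = -89 + 2 Y$)
$\left(L + 11937\right) + X{\left(5 \left(-1 + 1^{-1}\right) \right)} = \left(-11029 + 11937\right) - \left(89 - 2 \cdot 5 \left(-1 + 1^{-1}\right)\right) = 908 - \left(89 - 2 \cdot 5 \left(-1 + 1\right)\right) = 908 - \left(89 - 2 \cdot 5 \cdot 0\right) = 908 + \left(-89 + 2 \cdot 0\right) = 908 + \left(-89 + 0\right) = 908 - 89 = 819$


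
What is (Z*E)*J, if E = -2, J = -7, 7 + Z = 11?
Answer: 56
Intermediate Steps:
Z = 4 (Z = -7 + 11 = 4)
(Z*E)*J = (4*(-2))*(-7) = -8*(-7) = 56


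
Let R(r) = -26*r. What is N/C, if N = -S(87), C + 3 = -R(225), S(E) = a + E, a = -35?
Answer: -52/5847 ≈ -0.0088934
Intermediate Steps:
S(E) = -35 + E
C = 5847 (C = -3 - (-26)*225 = -3 - 1*(-5850) = -3 + 5850 = 5847)
N = -52 (N = -(-35 + 87) = -1*52 = -52)
N/C = -52/5847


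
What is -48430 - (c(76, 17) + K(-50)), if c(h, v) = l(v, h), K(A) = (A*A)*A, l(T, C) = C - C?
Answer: 76570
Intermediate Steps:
l(T, C) = 0
K(A) = A³ (K(A) = A²*A = A³)
c(h, v) = 0
-48430 - (c(76, 17) + K(-50)) = -48430 - (0 + (-50)³) = -48430 - (0 - 125000) = -48430 - 1*(-125000) = -48430 + 125000 = 76570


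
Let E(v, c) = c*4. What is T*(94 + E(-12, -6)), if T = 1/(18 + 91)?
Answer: 70/109 ≈ 0.64220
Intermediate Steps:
E(v, c) = 4*c
T = 1/109 ≈ 0.0091743
T*(94 + E(-12, -6)) = (94 + 4*(-6))/109 = (94 - 24)/109 = (1/109)*70 = 70/109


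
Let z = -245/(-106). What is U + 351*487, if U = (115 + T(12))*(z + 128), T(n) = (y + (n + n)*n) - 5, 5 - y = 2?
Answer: 23658335/106 ≈ 2.2319e+5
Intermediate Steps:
z = 245/106 (z = -245*(-1/106) = 245/106 ≈ 2.3113)
y = 3 (y = 5 - 1*2 = 5 - 2 = 3)
T(n) = -2 + 2*n**2 (T(n) = (3 + (n + n)*n) - 5 = (3 + (2*n)*n) - 5 = (3 + 2*n**2) - 5 = -2 + 2*n**2)
U = 5539013/106 (U = (115 + (-2 + 2*12**2))*(245/106 + 128) = (115 + (-2 + 2*144))*(13813/106) = (115 + (-2 + 288))*(13813/106) = (115 + 286)*(13813/106) = 401*(13813/106) = 5539013/106 ≈ 52255.)
U + 351*487 = 5539013/106 + 351*487 = 5539013/106 + 170937 = 23658335/106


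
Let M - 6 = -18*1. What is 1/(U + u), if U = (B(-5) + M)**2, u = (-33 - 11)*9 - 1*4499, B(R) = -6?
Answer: -1/4571 ≈ -0.00021877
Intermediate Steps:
M = -12 (M = 6 - 18*1 = 6 - 18 = -12)
u = -4895 (u = -44*9 - 4499 = -396 - 4499 = -4895)
U = 324 (U = (-6 - 12)**2 = (-18)**2 = 324)
1/(U + u) = 1/(324 - 4895) = 1/(-4571) = -1/4571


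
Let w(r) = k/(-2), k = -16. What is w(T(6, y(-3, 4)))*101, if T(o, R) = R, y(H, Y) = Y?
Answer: 808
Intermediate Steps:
w(r) = 8 (w(r) = -16/(-2) = -16*(-1/2) = 8)
w(T(6, y(-3, 4)))*101 = 8*101 = 808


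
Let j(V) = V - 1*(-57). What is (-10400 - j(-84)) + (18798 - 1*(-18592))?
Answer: 27017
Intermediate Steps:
j(V) = 57 + V (j(V) = V + 57 = 57 + V)
(-10400 - j(-84)) + (18798 - 1*(-18592)) = (-10400 - (57 - 84)) + (18798 - 1*(-18592)) = (-10400 - 1*(-27)) + (18798 + 18592) = (-10400 + 27) + 37390 = -10373 + 37390 = 27017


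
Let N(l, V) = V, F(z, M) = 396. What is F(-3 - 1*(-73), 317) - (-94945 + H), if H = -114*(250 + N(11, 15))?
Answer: 125551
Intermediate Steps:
H = -30210 (H = -114*(250 + 15) = -114*265 = -30210)
F(-3 - 1*(-73), 317) - (-94945 + H) = 396 - (-94945 - 30210) = 396 - 1*(-125155) = 396 + 125155 = 125551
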